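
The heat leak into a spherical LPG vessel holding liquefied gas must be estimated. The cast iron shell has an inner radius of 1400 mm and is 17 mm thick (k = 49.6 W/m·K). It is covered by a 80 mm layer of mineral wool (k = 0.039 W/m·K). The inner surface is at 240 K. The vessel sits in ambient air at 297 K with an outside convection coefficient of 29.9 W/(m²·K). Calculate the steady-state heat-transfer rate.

Q ≈ 729 W

Spherical conduction: R = (1/r_in − 1/r_out)/(4πk) per layer; series-sum.
R_cast iron shell = (1/1.4 − 1/1.417)/(4π×49.6) = 1.375×10^-5 K/W
R_mineral wool = (1/1.417 − 1/1.497)/(4π×0.039) = 0.07695 K/W
R_outer film = 1/(h·4πr_o²) = 1/(29.9×4π×1.497²) = 0.001188 K/W
R_total = 0.07815 K/W
Q = ΔT/R_total = 57/0.07815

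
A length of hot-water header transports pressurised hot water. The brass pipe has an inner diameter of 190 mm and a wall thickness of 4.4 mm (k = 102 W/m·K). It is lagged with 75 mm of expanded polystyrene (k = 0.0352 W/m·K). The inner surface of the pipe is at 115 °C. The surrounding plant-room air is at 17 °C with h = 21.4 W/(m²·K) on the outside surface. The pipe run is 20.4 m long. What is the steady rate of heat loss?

Radial resistances (cylindrical: R_cond = ln(r_o/r_i)/(2πkL), R_conv = 1/(h·2πrL)):
R_brass pipe wall = ln(99.4/95)/(2π×102×20.4) = 3.463×10^-6 K/W
R_expanded polystyrene = ln(174.4/99.4)/(2π×0.0352×20.4) = 0.1246 K/W
R_outer film = 1/(h_o·2πr_oL) = 1/(21.4×2π×0.1744×20.4) = 0.00209 K/W
R_total = 0.1267 K/W
Q = ΔT/R_total = 98/0.1267

Q ≈ 773 W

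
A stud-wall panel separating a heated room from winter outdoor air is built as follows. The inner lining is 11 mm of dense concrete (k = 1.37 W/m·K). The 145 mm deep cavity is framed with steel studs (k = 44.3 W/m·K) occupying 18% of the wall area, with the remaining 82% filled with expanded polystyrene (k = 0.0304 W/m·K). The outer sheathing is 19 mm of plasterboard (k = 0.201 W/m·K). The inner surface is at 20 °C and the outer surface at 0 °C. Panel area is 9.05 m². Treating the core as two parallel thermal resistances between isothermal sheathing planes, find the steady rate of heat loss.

Q ≈ 1500 W

Sheathing layers in series; stud and cavity paths in parallel between them.
R_inner = 0.011/(1.37×9.05) = 8.872×10^-4 K/W
R_stud  = 0.145/(44.3×0.18×9.05) = 0.002009 K/W
R_cav   = 0.145/(0.0304×0.82×9.05) = 0.6427 K/W
1/R_core = 1/R_stud + 1/R_cav → R_core = 0.002003 K/W
R_outer = 0.019/(0.201×9.05) = 0.01045 K/W
R_total = 0.01334 K/W
Q = ΔT/R_total = 20/0.01334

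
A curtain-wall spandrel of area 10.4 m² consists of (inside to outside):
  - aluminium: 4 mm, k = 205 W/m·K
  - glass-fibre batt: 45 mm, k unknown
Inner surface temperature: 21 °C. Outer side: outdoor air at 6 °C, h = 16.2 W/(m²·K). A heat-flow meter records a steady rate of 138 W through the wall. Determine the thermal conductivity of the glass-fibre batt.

Using the resistance-network approach (series):
R_aluminium = L/(kA) = 0.004/(205×10.4) = 1.876×10^-6 K/W
R_outer film = 1/(h_o·A) = 1/(16.2×10.4) = 0.005935 K/W
Sum of known resistances R_other = 0.005937 K/W
Total R = ΔT/Q = 15/138 = 0.1087 K/W
R_glass-fibre batt = R_total − R_other = 0.1028 K/W
k = L/(R·A) = 0.045/(0.1028×10.4)

k ≈ 0.0421 W/(m·K)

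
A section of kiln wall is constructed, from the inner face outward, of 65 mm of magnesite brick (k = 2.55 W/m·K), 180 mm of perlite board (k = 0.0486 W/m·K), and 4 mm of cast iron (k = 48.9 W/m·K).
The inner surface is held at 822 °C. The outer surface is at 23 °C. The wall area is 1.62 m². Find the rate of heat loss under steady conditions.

Treating each layer as a thermal resistance in series:
R_magnesite brick = L/(kA) = 0.065/(2.55×1.62) = 0.01573 K/W
R_perlite board = L/(kA) = 0.18/(0.0486×1.62) = 2.286 K/W
R_cast iron = L/(kA) = 0.004/(48.9×1.62) = 5.049×10^-5 K/W
R_total = 2.302 K/W
Q = ΔT / R_total = 799 / 2.302

Q ≈ 347 W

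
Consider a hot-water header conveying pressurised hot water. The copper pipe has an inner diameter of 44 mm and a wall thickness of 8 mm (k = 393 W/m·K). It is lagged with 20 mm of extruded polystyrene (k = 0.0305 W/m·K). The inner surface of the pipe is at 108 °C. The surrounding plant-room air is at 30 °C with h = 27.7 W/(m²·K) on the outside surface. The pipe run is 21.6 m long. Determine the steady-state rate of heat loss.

Treating each annulus and film as a series resistance:
R_copper pipe wall = ln(30/22)/(2π×393×21.6) = 5.815×10^-6 K/W
R_extruded polystyrene = ln(50/30)/(2π×0.0305×21.6) = 0.1234 K/W
R_outer film = 1/(h_o·2πr_oL) = 1/(27.7×2π×0.05×21.6) = 0.00532 K/W
R_total = 0.1287 K/W
Q = ΔT/R_total = 78/0.1287

Q ≈ 606 W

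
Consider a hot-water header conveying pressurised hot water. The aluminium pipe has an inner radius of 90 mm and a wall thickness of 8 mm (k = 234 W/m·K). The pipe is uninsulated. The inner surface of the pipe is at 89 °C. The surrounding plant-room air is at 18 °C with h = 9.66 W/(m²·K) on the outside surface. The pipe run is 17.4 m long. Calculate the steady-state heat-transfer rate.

For a radial system each layer contributes R = ln(r_out/r_in)/(2πkL); films add R = 1/(hA).
R_aluminium pipe wall = ln(98/90)/(2π×234×17.4) = 3.329×10^-6 K/W
R_outer film = 1/(h_o·2πr_oL) = 1/(9.66×2π×0.098×17.4) = 0.009662 K/W
R_total = 0.009665 K/W
Q = ΔT/R_total = 71/0.009665

Q ≈ 7350 W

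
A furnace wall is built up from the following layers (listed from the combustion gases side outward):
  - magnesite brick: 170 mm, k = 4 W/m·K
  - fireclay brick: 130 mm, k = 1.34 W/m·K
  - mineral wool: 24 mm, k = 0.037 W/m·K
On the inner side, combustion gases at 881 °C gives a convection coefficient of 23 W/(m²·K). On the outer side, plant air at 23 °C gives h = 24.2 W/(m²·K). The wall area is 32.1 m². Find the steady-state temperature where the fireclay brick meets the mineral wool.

Treating each layer as a thermal resistance in series:
R_inner film = 1/(h_i·A) = 1/(23×32.1) = 0.001354 K/W
R_magnesite brick = L/(kA) = 0.17/(4×32.1) = 0.001324 K/W
R_fireclay brick = L/(kA) = 0.13/(1.34×32.1) = 0.003022 K/W
R_mineral wool = L/(kA) = 0.024/(0.037×32.1) = 0.02021 K/W
R_outer film = 1/(h_o·A) = 1/(24.2×32.1) = 0.001287 K/W
R_total = 0.0272 K/W;  Q = ΔT/R_total = 858/0.0272 = 31550 W
T_interface = T_inner − Q·ΣR(inner→interface) = 881 − 31500×0.005701

T ≈ 701 °C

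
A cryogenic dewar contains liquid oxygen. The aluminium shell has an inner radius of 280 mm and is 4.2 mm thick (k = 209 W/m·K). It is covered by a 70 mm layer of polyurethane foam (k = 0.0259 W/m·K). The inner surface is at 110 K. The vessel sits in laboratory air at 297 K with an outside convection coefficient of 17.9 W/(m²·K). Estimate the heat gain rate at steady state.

Spherical conduction: R = (1/r_in − 1/r_out)/(4πk) per layer; series-sum.
R_aluminium shell = (1/0.28 − 1/0.2842)/(4π×209) = 2.01×10^-5 K/W
R_polyurethane foam = (1/0.2842 − 1/0.3542)/(4π×0.0259) = 2.137 K/W
R_outer film = 1/(h·4πr_o²) = 1/(17.9×4π×0.3542²) = 0.03544 K/W
R_total = 2.172 K/W
Q = ΔT/R_total = 187/2.172

Q ≈ 86.1 W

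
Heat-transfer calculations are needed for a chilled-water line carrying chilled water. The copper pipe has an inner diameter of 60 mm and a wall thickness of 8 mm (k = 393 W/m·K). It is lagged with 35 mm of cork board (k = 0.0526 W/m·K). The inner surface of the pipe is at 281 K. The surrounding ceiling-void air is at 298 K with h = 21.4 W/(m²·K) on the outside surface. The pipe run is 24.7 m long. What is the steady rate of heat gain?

For a radial system each layer contributes R = ln(r_out/r_in)/(2πkL); films add R = 1/(hA).
R_copper pipe wall = ln(38/30)/(2π×393×24.7) = 3.876×10^-6 K/W
R_cork board = ln(73/38)/(2π×0.0526×24.7) = 0.07998 K/W
R_outer film = 1/(h_o·2πr_oL) = 1/(21.4×2π×0.073×24.7) = 0.004125 K/W
R_total = 0.08411 K/W
Q = ΔT/R_total = 17/0.08411

Q ≈ 202 W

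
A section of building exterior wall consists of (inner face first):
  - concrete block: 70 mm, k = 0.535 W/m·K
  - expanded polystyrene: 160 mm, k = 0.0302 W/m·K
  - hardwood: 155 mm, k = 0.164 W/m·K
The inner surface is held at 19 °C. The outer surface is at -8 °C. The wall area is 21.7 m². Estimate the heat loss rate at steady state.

Thermal resistances in series:
R_concrete block = L/(kA) = 0.07/(0.535×21.7) = 0.00603 K/W
R_expanded polystyrene = L/(kA) = 0.16/(0.0302×21.7) = 0.2441 K/W
R_hardwood = L/(kA) = 0.155/(0.164×21.7) = 0.04355 K/W
R_total = 0.2937 K/W
Q = ΔT / R_total = 27 / 0.2937

Q ≈ 91.9 W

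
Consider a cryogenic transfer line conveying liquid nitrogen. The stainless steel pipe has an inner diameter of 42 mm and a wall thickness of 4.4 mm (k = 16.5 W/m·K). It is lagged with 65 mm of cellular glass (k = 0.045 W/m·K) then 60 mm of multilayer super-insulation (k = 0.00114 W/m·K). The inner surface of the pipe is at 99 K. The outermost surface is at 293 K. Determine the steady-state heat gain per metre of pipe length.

q′ ≈ 2.57 W/m

Treating each annulus and film as a series resistance:
R_stainless steel pipe wall = ln(25.4/21)/(2π×16.5×1) = 0.001835 K/W
R_cellular glass = ln(90.4/25.4)/(2π×0.045×1) = 4.49 K/W
R_multilayer super-insulation = ln(150.4/90.4)/(2π×0.00114×1) = 71.07 K/W
R_total = 75.56 K/W
Q = ΔT/R_total = 194/75.56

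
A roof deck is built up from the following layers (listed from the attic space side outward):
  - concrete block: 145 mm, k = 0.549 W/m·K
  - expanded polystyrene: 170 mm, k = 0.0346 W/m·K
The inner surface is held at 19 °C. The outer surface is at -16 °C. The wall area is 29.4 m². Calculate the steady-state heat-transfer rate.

Model the wall as resistances in series:
R_concrete block = L/(kA) = 0.145/(0.549×29.4) = 0.008984 K/W
R_expanded polystyrene = L/(kA) = 0.17/(0.0346×29.4) = 0.1671 K/W
R_total = 0.1761 K/W
Q = ΔT / R_total = 35 / 0.1761

Q ≈ 199 W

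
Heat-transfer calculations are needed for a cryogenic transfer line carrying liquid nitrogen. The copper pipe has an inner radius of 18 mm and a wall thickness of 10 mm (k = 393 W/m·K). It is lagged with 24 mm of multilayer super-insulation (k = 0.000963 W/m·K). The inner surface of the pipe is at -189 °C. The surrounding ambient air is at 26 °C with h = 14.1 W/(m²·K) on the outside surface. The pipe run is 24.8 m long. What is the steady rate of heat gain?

Cylindrical conduction, so R = ln(r₂/r₁)/(2πkL) per layer, in series:
R_copper pipe wall = ln(28/18)/(2π×393×24.8) = 7.215×10^-6 K/W
R_multilayer super-insulation = ln(52/28)/(2π×0.000963×24.8) = 4.125 K/W
R_outer film = 1/(h_o·2πr_oL) = 1/(14.1×2π×0.052×24.8) = 0.008753 K/W
R_total = 4.134 K/W
Q = ΔT/R_total = 215/4.134

Q ≈ 52 W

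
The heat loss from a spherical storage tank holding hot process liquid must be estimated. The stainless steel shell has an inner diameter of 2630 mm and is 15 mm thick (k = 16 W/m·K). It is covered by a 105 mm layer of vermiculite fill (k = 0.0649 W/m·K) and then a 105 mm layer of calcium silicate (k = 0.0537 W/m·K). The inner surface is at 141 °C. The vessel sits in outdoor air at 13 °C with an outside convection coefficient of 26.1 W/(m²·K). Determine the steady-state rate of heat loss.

Each spherical layer contributes R = (1/r_i − 1/r_o)/(4πk):
R_stainless steel shell = (1/1.315 − 1/1.33)/(4π×16) = 4.266×10^-5 K/W
R_vermiculite fill = (1/1.33 − 1/1.435)/(4π×0.0649) = 0.06746 K/W
R_calcium silicate = (1/1.435 − 1/1.54)/(4π×0.0537) = 0.07041 K/W
R_outer film = 1/(h·4πr_o²) = 1/(26.1×4π×1.54²) = 0.001286 K/W
R_total = 0.1392 K/W
Q = ΔT/R_total = 128/0.1392

Q ≈ 920 W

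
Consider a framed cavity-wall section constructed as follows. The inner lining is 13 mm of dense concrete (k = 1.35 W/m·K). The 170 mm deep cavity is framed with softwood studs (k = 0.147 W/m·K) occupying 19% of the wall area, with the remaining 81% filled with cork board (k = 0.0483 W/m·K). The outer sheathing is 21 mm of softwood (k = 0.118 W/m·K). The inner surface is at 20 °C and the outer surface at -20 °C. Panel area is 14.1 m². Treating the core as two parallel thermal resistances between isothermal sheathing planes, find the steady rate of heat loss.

Q ≈ 207 W

Sheathing layers in series; stud and cavity paths in parallel between them.
R_inner = 0.013/(1.35×14.1) = 6.83×10^-4 K/W
R_stud  = 0.17/(0.147×0.19×14.1) = 0.4317 K/W
R_cav   = 0.17/(0.0483×0.81×14.1) = 0.3082 K/W
1/R_core = 1/R_stud + 1/R_cav → R_core = 0.1798 K/W
R_outer = 0.021/(0.118×14.1) = 0.01262 K/W
R_total = 0.1931 K/W
Q = ΔT/R_total = 40/0.1931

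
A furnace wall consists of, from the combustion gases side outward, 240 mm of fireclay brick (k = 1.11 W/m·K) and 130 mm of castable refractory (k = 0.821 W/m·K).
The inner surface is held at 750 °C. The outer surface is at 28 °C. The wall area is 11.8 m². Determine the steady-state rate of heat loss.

Thermal resistances in series:
R_fireclay brick = L/(kA) = 0.24/(1.11×11.8) = 0.01832 K/W
R_castable refractory = L/(kA) = 0.13/(0.821×11.8) = 0.01342 K/W
R_total = 0.03174 K/W
Q = ΔT / R_total = 722 / 0.03174

Q ≈ 22700 W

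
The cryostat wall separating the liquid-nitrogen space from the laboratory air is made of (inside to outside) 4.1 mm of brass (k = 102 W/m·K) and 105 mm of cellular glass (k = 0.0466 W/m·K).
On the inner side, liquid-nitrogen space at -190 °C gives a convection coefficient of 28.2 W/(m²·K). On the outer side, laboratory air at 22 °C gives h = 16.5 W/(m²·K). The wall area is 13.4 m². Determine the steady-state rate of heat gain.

Treating each layer as a thermal resistance in series:
R_inner film = 1/(h_i·A) = 1/(28.2×13.4) = 0.002646 K/W
R_brass = L/(kA) = 0.0041/(102×13.4) = 3×10^-6 K/W
R_cellular glass = L/(kA) = 0.105/(0.0466×13.4) = 0.1682 K/W
R_outer film = 1/(h_o·A) = 1/(16.5×13.4) = 0.004523 K/W
R_total = 0.1753 K/W
Q = ΔT / R_total = 212 / 0.1753

Q ≈ 1210 W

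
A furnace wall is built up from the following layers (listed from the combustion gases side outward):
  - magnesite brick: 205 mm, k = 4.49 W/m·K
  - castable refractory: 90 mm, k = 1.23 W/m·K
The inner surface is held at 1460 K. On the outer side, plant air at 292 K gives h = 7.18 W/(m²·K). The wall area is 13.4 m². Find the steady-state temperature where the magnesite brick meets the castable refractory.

T ≈ 1250 K

Model the wall as resistances in series:
R_magnesite brick = L/(kA) = 0.205/(4.49×13.4) = 0.003407 K/W
R_castable refractory = L/(kA) = 0.09/(1.23×13.4) = 0.005461 K/W
R_outer film = 1/(h_o·A) = 1/(7.18×13.4) = 0.01039 K/W
R_total = 0.01926 K/W;  Q = ΔT/R_total = 1168/0.01926 = 60640 W
T_interface = T_inner − Q·ΣR(inner→interface) = 1460 − 60600×0.003407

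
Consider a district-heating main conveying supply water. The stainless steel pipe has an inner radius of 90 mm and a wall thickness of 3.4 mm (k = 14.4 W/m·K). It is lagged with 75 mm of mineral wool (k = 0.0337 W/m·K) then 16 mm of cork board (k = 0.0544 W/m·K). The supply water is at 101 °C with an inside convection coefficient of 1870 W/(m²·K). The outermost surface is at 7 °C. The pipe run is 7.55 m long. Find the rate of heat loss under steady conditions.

Radial resistances (cylindrical: R_cond = ln(r_o/r_i)/(2πkL), R_conv = 1/(h·2πrL)):
R_inner film = 1/(h_i·2πr₁L) = 1/(1870×2π×0.09×7.55) = 1.253×10^-4 K/W
R_stainless steel pipe wall = ln(93.4/90)/(2π×14.4×7.55) = 5.428×10^-5 K/W
R_mineral wool = ln(168.4/93.4)/(2π×0.0337×7.55) = 0.3687 K/W
R_cork board = ln(184.4/168.4)/(2π×0.0544×7.55) = 0.03517 K/W
R_total = 0.4041 K/W
Q = ΔT/R_total = 94/0.4041

Q ≈ 233 W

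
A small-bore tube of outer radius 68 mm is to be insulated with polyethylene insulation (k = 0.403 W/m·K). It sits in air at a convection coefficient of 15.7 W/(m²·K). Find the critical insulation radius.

For a cylinder r_cr = k/h = 0.403/15.7
r_cr = 25.7 mm; since the bare radius (68 mm) is above r_cr, any added insulation will reduce heat loss.

r_cr ≈ 25.7 mm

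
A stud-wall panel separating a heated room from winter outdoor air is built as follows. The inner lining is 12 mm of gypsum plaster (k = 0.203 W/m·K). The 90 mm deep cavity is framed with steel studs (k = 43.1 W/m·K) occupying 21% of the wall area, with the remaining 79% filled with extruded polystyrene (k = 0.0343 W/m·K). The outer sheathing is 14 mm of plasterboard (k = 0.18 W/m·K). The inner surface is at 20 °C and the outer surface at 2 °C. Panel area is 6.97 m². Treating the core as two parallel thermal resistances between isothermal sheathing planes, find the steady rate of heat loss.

Sheathing layers in series; stud and cavity paths in parallel between them.
R_inner = 0.012/(0.203×6.97) = 0.008481 K/W
R_stud  = 0.09/(43.1×0.21×6.97) = 0.001427 K/W
R_cav   = 0.09/(0.0343×0.79×6.97) = 0.4765 K/W
1/R_core = 1/R_stud + 1/R_cav → R_core = 0.001422 K/W
R_outer = 0.014/(0.18×6.97) = 0.01116 K/W
R_total = 0.02106 K/W
Q = ΔT/R_total = 18/0.02106

Q ≈ 855 W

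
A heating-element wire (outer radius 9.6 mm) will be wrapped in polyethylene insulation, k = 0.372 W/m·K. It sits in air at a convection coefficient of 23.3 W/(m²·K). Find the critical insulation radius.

For a cylinder r_cr = k/h = 0.372/23.3
r_cr = 16 mm; since the bare radius (9.6 mm) is below r_cr, adding a thin layer of insulation will *increase* heat loss.

r_cr ≈ 16 mm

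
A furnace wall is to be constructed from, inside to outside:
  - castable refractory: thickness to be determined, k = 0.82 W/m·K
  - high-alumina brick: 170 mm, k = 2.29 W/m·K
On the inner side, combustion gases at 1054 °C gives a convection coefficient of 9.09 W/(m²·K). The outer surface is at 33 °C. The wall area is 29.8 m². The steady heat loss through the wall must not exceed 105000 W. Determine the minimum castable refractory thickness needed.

Treating each layer as a thermal resistance in series:
R_inner film = 1/(h_i·A) = 1/(9.09×29.8) = 0.003692 K/W
R_high-alumina brick = L/(kA) = 0.17/(2.29×29.8) = 0.002491 K/W
Sum of the known resistances R_other = 0.006183 K/W
Required total resistance R_tot = ΔT/Q_allow = 1021/105000 = 0.009724 K/W
R_castable refractory = R_tot − R_other = 0.003541 K/W
L = R·k·A = 0.003541×0.82×29.8

L ≈ 86.5 mm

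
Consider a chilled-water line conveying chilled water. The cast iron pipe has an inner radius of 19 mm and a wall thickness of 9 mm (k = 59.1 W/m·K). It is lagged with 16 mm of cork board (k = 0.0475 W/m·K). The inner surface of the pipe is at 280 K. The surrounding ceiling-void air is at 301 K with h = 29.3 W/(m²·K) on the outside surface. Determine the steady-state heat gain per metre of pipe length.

Per-layer cylindrical resistances, series-summed:
R_cast iron pipe wall = ln(28/19)/(2π×59.1×1) = 0.001044 K/W
R_cork board = ln(44/28)/(2π×0.0475×1) = 1.514 K/W
R_outer film = 1/(h_o·2πr_oL) = 1/(29.3×2π×0.044×1) = 0.1235 K/W
R_total = 1.639 K/W
Q = ΔT/R_total = 21/1.639

q′ ≈ 12.8 W/m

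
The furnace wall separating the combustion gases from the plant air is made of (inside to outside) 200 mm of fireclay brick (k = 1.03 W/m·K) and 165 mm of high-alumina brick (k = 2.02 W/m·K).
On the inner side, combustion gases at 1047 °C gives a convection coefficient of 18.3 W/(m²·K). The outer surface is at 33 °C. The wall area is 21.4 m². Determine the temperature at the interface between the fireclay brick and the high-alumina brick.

Model the wall as resistances in series:
R_inner film = 1/(h_i·A) = 1/(18.3×21.4) = 0.002553 K/W
R_fireclay brick = L/(kA) = 0.2/(1.03×21.4) = 0.009074 K/W
R_high-alumina brick = L/(kA) = 0.165/(2.02×21.4) = 0.003817 K/W
R_total = 0.01544 K/W;  Q = ΔT/R_total = 1014/0.01544 = 65660 W
T_interface = T_inner − Q·ΣR(inner→interface) = 1047 − 65700×0.01163

T ≈ 284 °C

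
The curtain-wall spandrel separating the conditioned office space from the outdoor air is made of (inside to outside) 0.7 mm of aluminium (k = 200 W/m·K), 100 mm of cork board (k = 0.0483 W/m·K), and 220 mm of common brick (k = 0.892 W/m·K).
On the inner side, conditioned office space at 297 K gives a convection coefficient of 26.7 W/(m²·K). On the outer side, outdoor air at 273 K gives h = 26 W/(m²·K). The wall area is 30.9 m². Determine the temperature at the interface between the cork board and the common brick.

T ≈ 276 K

Series thermal resistances:
R_inner film = 1/(h_i·A) = 1/(26.7×30.9) = 0.001212 K/W
R_aluminium = L/(kA) = 0.0007/(200×30.9) = 1.133×10^-7 K/W
R_cork board = L/(kA) = 0.1/(0.0483×30.9) = 0.067 K/W
R_common brick = L/(kA) = 0.22/(0.892×30.9) = 0.007982 K/W
R_outer film = 1/(h_o·A) = 1/(26×30.9) = 0.001245 K/W
R_total = 0.07744 K/W;  Q = ΔT/R_total = 24/0.07744 = 309.9 W
T_interface = T_inner − Q·ΣR(inner→interface) = 297 − 310×0.06822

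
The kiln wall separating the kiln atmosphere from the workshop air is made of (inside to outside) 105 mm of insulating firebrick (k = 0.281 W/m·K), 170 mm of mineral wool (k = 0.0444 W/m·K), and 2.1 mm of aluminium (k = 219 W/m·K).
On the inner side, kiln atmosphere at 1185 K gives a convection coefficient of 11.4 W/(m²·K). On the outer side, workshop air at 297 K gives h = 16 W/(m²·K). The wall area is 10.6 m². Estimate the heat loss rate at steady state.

Thermal resistances in series:
R_inner film = 1/(h_i·A) = 1/(11.4×10.6) = 0.008275 K/W
R_insulating firebrick = L/(kA) = 0.105/(0.281×10.6) = 0.03525 K/W
R_mineral wool = L/(kA) = 0.17/(0.0444×10.6) = 0.3612 K/W
R_aluminium = L/(kA) = 0.0021/(219×10.6) = 9.046×10^-7 K/W
R_outer film = 1/(h_o·A) = 1/(16×10.6) = 0.005896 K/W
R_total = 0.4106 K/W
Q = ΔT / R_total = 888 / 0.4106

Q ≈ 2160 W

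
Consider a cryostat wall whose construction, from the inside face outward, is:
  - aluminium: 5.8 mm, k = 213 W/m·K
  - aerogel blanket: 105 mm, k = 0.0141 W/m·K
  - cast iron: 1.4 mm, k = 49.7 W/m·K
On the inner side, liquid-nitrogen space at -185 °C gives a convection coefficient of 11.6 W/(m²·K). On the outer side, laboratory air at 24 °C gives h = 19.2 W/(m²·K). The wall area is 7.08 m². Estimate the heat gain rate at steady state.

Q ≈ 195 W

Using the resistance-network approach (series):
R_inner film = 1/(h_i·A) = 1/(11.6×7.08) = 0.01218 K/W
R_aluminium = L/(kA) = 0.0058/(213×7.08) = 3.846×10^-6 K/W
R_aerogel blanket = L/(kA) = 0.105/(0.0141×7.08) = 1.052 K/W
R_cast iron = L/(kA) = 0.0014/(49.7×7.08) = 3.979×10^-6 K/W
R_outer film = 1/(h_o·A) = 1/(19.2×7.08) = 0.007356 K/W
R_total = 1.071 K/W
Q = ΔT / R_total = 209 / 1.071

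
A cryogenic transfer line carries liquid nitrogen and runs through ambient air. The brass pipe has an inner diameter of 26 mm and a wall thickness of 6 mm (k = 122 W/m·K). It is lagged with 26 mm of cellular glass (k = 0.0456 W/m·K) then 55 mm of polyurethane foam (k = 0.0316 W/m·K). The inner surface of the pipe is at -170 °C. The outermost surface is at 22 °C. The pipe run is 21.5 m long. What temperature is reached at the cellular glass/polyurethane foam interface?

Treating each annulus and film as a series resistance:
R_brass pipe wall = ln(19/13)/(2π×122×21.5) = 2.303×10^-5 K/W
R_cellular glass = ln(45/19)/(2π×0.0456×21.5) = 0.14 K/W
R_polyurethane foam = ln(100/45)/(2π×0.0316×21.5) = 0.1871 K/W
R_total = 0.3271 K/W
Q = ΔT/R_total = 192/0.3271
Q = 587 W
T_interface = T_inner + Q·ΣR(inner→interface) = -170 + 587×0.14

T ≈ -87.8 °C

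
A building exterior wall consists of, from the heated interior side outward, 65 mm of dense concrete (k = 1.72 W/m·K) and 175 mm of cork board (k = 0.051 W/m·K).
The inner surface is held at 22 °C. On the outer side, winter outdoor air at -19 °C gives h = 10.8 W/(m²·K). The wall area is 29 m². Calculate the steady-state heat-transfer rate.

Q ≈ 334 W

Treating each layer as a thermal resistance in series:
R_dense concrete = L/(kA) = 0.065/(1.72×29) = 0.001303 K/W
R_cork board = L/(kA) = 0.175/(0.051×29) = 0.1183 K/W
R_outer film = 1/(h_o·A) = 1/(10.8×29) = 0.003193 K/W
R_total = 0.1228 K/W
Q = ΔT / R_total = 41 / 0.1228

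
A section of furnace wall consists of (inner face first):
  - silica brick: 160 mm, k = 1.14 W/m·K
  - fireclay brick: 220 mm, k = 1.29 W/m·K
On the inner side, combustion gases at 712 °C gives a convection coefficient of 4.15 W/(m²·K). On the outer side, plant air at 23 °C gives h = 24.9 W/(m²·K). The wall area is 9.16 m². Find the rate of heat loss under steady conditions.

Using the resistance-network approach (series):
R_inner film = 1/(h_i·A) = 1/(4.15×9.16) = 0.02631 K/W
R_silica brick = L/(kA) = 0.16/(1.14×9.16) = 0.01532 K/W
R_fireclay brick = L/(kA) = 0.22/(1.29×9.16) = 0.01862 K/W
R_outer film = 1/(h_o·A) = 1/(24.9×9.16) = 0.004384 K/W
R_total = 0.06463 K/W
Q = ΔT / R_total = 689 / 0.06463

Q ≈ 10700 W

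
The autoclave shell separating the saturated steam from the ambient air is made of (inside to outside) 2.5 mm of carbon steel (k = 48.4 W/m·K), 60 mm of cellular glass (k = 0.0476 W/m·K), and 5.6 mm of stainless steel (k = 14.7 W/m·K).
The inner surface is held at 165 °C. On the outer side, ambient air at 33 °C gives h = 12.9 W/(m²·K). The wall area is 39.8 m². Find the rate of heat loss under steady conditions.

Q ≈ 3930 W

Thermal resistances in series:
R_carbon steel = L/(kA) = 0.0025/(48.4×39.8) = 1.298×10^-6 K/W
R_cellular glass = L/(kA) = 0.06/(0.0476×39.8) = 0.03167 K/W
R_stainless steel = L/(kA) = 0.0056/(14.7×39.8) = 9.572×10^-6 K/W
R_outer film = 1/(h_o·A) = 1/(12.9×39.8) = 0.001948 K/W
R_total = 0.03363 K/W
Q = ΔT / R_total = 132 / 0.03363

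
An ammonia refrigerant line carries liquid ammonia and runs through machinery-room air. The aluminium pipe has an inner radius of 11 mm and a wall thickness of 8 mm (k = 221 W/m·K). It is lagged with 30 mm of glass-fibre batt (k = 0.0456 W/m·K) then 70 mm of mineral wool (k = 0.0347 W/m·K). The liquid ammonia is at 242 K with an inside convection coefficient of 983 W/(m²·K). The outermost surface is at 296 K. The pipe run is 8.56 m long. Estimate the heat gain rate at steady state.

Q ≈ 62.5 W

Radial resistances (cylindrical: R_cond = ln(r_o/r_i)/(2πkL), R_conv = 1/(h·2πrL)):
R_inner film = 1/(h_i·2πr₁L) = 1/(983×2π×0.011×8.56) = 0.001719 K/W
R_aluminium pipe wall = ln(19/11)/(2π×221×8.56) = 4.598×10^-5 K/W
R_glass-fibre batt = ln(49/19)/(2π×0.0456×8.56) = 0.3863 K/W
R_mineral wool = ln(119/49)/(2π×0.0347×8.56) = 0.4754 K/W
R_total = 0.8635 K/W
Q = ΔT/R_total = 54/0.8635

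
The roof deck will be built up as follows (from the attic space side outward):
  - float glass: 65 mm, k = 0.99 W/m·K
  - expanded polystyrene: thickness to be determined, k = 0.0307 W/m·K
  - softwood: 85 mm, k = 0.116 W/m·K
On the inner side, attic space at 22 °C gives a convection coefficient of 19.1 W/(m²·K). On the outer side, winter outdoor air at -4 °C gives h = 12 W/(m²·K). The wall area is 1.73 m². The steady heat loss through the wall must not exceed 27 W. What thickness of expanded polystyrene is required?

Model the wall as resistances in series:
R_inner film = 1/(h_i·A) = 1/(19.1×1.73) = 0.03026 K/W
R_float glass = L/(kA) = 0.065/(0.99×1.73) = 0.03795 K/W
R_softwood = L/(kA) = 0.085/(0.116×1.73) = 0.4236 K/W
R_outer film = 1/(h_o·A) = 1/(12×1.73) = 0.04817 K/W
Sum of the known resistances R_other = 0.5399 K/W
Required total resistance R_tot = ΔT/Q_allow = 26/27 = 0.963 K/W
R_expanded polystyrene = R_tot − R_other = 0.423 K/W
L = R·k·A = 0.423×0.0307×1.73

L ≈ 22.5 mm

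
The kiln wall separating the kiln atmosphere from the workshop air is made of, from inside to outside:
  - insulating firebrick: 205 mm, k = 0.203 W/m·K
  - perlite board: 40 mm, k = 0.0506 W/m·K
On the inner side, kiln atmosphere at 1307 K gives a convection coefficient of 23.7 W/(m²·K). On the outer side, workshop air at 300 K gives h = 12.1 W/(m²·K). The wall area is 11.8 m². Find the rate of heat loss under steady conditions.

Q ≈ 6170 W

Series thermal resistances:
R_inner film = 1/(h_i·A) = 1/(23.7×11.8) = 0.003576 K/W
R_insulating firebrick = L/(kA) = 0.205/(0.203×11.8) = 0.08558 K/W
R_perlite board = L/(kA) = 0.04/(0.0506×11.8) = 0.06699 K/W
R_outer film = 1/(h_o·A) = 1/(12.1×11.8) = 0.007004 K/W
R_total = 0.1632 K/W
Q = ΔT / R_total = 1007 / 0.1632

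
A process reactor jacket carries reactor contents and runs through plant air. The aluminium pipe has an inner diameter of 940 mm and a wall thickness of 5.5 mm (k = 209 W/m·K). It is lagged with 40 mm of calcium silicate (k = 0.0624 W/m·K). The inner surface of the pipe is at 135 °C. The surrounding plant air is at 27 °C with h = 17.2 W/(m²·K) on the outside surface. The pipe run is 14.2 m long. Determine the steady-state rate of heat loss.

Q ≈ 6850 W

Cylindrical conduction, so R = ln(r₂/r₁)/(2πkL) per layer, in series:
R_aluminium pipe wall = ln(475.5/470)/(2π×209×14.2) = 6.239×10^-7 K/W
R_calcium silicate = ln(515.5/475.5)/(2π×0.0624×14.2) = 0.01451 K/W
R_outer film = 1/(h_o·2πr_oL) = 1/(17.2×2π×0.5155×14.2) = 0.001264 K/W
R_total = 0.01577 K/W
Q = ΔT/R_total = 108/0.01577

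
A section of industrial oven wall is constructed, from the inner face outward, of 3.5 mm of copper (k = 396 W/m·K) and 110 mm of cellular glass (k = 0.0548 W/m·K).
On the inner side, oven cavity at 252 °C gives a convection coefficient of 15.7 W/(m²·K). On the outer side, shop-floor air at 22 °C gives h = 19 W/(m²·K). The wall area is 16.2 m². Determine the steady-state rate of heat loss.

Q ≈ 1750 W

Treating each layer as a thermal resistance in series:
R_inner film = 1/(h_i·A) = 1/(15.7×16.2) = 0.003932 K/W
R_copper = L/(kA) = 0.0035/(396×16.2) = 5.456×10^-7 K/W
R_cellular glass = L/(kA) = 0.11/(0.0548×16.2) = 0.1239 K/W
R_outer film = 1/(h_o·A) = 1/(19×16.2) = 0.003249 K/W
R_total = 0.1311 K/W
Q = ΔT / R_total = 230 / 0.1311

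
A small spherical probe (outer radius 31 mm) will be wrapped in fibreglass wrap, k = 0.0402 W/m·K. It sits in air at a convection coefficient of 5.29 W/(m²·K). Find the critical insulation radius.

r_cr ≈ 15.2 mm

For a sphere r_cr = 2k/h = 2×0.0402/5.29
r_cr = 15.2 mm; since the bare radius (31 mm) is above r_cr, any added insulation will reduce heat loss.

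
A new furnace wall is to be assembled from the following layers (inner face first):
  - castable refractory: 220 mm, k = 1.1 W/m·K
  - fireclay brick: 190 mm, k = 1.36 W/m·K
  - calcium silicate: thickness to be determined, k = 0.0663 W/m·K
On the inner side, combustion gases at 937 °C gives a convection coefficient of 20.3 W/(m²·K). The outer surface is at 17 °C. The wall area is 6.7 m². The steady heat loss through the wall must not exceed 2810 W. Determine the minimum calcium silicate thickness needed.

L ≈ 120 mm

Thermal resistances in series:
R_inner film = 1/(h_i·A) = 1/(20.3×6.7) = 0.007352 K/W
R_castable refractory = L/(kA) = 0.22/(1.1×6.7) = 0.02985 K/W
R_fireclay brick = L/(kA) = 0.19/(1.36×6.7) = 0.02085 K/W
Sum of the known resistances R_other = 0.05805 K/W
Required total resistance R_tot = ΔT/Q_allow = 920/2810 = 0.3274 K/W
R_calcium silicate = R_tot − R_other = 0.2693 K/W
L = R·k·A = 0.2693×0.0663×6.7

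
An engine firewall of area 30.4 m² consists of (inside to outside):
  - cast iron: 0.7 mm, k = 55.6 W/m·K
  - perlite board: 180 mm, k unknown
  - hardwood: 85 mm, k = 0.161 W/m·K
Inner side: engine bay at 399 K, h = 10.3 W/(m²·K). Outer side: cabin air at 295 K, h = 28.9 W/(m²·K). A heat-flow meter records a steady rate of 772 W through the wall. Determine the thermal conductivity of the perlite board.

k ≈ 0.0524 W/(m·K)

Model the wall as resistances in series:
R_inner film = 1/(h_i·A) = 1/(10.3×30.4) = 0.003194 K/W
R_cast iron = L/(kA) = 0.0007/(55.6×30.4) = 4.141×10^-7 K/W
R_hardwood = L/(kA) = 0.085/(0.161×30.4) = 0.01737 K/W
R_outer film = 1/(h_o·A) = 1/(28.9×30.4) = 0.001138 K/W
Sum of known resistances R_other = 0.0217 K/W
Total R = ΔT/Q = 104/772 = 0.1347 K/W
R_perlite board = R_total − R_other = 0.113 K/W
k = L/(R·A) = 0.18/(0.113×30.4)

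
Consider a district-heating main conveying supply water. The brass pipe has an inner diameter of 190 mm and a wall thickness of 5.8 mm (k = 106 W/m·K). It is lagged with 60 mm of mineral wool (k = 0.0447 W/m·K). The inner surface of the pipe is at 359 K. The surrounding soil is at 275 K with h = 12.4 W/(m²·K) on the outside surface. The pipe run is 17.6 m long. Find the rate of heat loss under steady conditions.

Treating each annulus and film as a series resistance:
R_brass pipe wall = ln(100.8/95)/(2π×106×17.6) = 5.056×10^-6 K/W
R_mineral wool = ln(160.8/100.8)/(2π×0.0447×17.6) = 0.09448 K/W
R_outer film = 1/(h_o·2πr_oL) = 1/(12.4×2π×0.1608×17.6) = 0.004535 K/W
R_total = 0.09902 K/W
Q = ΔT/R_total = 84/0.09902

Q ≈ 848 W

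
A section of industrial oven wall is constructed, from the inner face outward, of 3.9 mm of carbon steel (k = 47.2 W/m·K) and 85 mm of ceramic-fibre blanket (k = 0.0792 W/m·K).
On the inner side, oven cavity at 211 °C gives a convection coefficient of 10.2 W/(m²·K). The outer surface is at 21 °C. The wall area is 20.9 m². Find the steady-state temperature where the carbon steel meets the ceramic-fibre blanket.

Model the wall as resistances in series:
R_inner film = 1/(h_i·A) = 1/(10.2×20.9) = 0.004691 K/W
R_carbon steel = L/(kA) = 0.0039/(47.2×20.9) = 3.953×10^-6 K/W
R_ceramic-fibre blanket = L/(kA) = 0.085/(0.0792×20.9) = 0.05135 K/W
R_total = 0.05605 K/W;  Q = ΔT/R_total = 190/0.05605 = 3390 W
T_interface = T_inner − Q·ΣR(inner→interface) = 211 − 3390×0.004695

T ≈ 195 °C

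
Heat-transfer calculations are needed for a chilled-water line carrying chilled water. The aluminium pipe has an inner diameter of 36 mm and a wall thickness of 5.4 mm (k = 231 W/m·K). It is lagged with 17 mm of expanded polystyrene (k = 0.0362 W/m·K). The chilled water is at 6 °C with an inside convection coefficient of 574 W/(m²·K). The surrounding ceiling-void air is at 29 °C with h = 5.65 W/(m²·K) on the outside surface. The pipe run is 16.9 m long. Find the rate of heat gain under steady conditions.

Per-layer cylindrical resistances, series-summed:
R_inner film = 1/(h_i·2πr₁L) = 1/(574×2π×0.018×16.9) = 9.115×10^-4 K/W
R_aluminium pipe wall = ln(23.4/18)/(2π×231×16.9) = 1.07×10^-5 K/W
R_expanded polystyrene = ln(40.4/23.4)/(2π×0.0362×16.9) = 0.1421 K/W
R_outer film = 1/(h_o·2πr_oL) = 1/(5.65×2π×0.0404×16.9) = 0.04126 K/W
R_total = 0.1842 K/W
Q = ΔT/R_total = 23/0.1842

Q ≈ 125 W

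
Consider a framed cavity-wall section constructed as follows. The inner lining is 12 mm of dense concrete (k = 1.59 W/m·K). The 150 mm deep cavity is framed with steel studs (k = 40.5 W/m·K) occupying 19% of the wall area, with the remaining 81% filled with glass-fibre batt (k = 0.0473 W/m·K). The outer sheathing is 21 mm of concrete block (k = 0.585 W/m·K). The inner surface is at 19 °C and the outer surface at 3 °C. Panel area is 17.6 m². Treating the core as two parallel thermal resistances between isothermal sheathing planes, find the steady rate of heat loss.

Sheathing layers in series; stud and cavity paths in parallel between them.
R_inner = 0.012/(1.59×17.6) = 4.288×10^-4 K/W
R_stud  = 0.15/(40.5×0.19×17.6) = 0.001108 K/W
R_cav   = 0.15/(0.0473×0.81×17.6) = 0.2225 K/W
1/R_core = 1/R_stud + 1/R_cav → R_core = 0.001102 K/W
R_outer = 0.021/(0.585×17.6) = 0.00204 K/W
R_total = 0.003571 K/W
Q = ΔT/R_total = 16/0.003571

Q ≈ 4480 W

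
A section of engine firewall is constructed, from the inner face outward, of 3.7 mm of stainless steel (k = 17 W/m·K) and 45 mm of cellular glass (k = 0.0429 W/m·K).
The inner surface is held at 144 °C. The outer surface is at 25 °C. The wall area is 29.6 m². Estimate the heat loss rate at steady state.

Series thermal resistances:
R_stainless steel = L/(kA) = 0.0037/(17×29.6) = 7.353×10^-6 K/W
R_cellular glass = L/(kA) = 0.045/(0.0429×29.6) = 0.03544 K/W
R_total = 0.03544 K/W
Q = ΔT / R_total = 119 / 0.03544

Q ≈ 3360 W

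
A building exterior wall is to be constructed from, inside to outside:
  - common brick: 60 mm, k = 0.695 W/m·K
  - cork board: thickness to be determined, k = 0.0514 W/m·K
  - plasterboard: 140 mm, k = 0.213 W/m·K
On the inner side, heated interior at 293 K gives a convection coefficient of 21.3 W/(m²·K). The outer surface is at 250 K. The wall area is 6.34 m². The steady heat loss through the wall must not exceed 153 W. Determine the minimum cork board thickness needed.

Series thermal resistances:
R_inner film = 1/(h_i·A) = 1/(21.3×6.34) = 0.007405 K/W
R_common brick = L/(kA) = 0.06/(0.695×6.34) = 0.01362 K/W
R_plasterboard = L/(kA) = 0.14/(0.213×6.34) = 0.1037 K/W
Sum of the known resistances R_other = 0.1247 K/W
Required total resistance R_tot = ΔT/Q_allow = 43/153 = 0.281 K/W
R_cork board = R_tot − R_other = 0.1564 K/W
L = R·k·A = 0.1564×0.0514×6.34

L ≈ 51 mm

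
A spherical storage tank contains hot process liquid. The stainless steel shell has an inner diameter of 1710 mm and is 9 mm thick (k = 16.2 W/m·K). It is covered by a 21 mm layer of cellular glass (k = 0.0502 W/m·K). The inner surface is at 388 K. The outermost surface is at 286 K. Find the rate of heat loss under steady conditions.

Q ≈ 2340 W

For a spherical shell R = (1/r₁ − 1/r₂)/(4πk); film R = 1/(h·4πr²). In series:
R_stainless steel shell = (1/0.855 − 1/0.864)/(4π×16.2) = 5.985×10^-5 K/W
R_cellular glass = (1/0.864 − 1/0.885)/(4π×0.0502) = 0.04354 K/W
R_total = 0.0436 K/W
Q = ΔT/R_total = 102/0.0436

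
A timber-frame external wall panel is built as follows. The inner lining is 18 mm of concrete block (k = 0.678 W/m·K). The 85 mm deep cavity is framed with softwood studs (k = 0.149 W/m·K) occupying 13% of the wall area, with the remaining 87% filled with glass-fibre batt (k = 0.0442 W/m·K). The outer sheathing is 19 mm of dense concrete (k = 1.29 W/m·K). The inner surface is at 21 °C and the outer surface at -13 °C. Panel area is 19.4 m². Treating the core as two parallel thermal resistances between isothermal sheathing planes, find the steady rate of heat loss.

Sheathing layers in series; stud and cavity paths in parallel between them.
R_inner = 0.018/(0.678×19.4) = 0.001368 K/W
R_stud  = 0.085/(0.149×0.13×19.4) = 0.2262 K/W
R_cav   = 0.085/(0.0442×0.87×19.4) = 0.1139 K/W
1/R_core = 1/R_stud + 1/R_cav → R_core = 0.07577 K/W
R_outer = 0.019/(1.29×19.4) = 7.592×10^-4 K/W
R_total = 0.0779 K/W
Q = ΔT/R_total = 34/0.0779

Q ≈ 436 W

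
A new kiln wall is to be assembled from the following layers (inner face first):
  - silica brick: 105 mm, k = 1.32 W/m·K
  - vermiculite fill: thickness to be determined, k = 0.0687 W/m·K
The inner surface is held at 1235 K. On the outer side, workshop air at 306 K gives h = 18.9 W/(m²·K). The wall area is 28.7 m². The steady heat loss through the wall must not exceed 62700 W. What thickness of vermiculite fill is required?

L ≈ 20.1 mm

Using the resistance-network approach (series):
R_silica brick = L/(kA) = 0.105/(1.32×28.7) = 0.002772 K/W
R_outer film = 1/(h_o·A) = 1/(18.9×28.7) = 0.001844 K/W
Sum of the known resistances R_other = 0.004615 K/W
Required total resistance R_tot = ΔT/Q_allow = 929/62700 = 0.01482 K/W
R_vermiculite fill = R_tot − R_other = 0.0102 K/W
L = R·k·A = 0.0102×0.0687×28.7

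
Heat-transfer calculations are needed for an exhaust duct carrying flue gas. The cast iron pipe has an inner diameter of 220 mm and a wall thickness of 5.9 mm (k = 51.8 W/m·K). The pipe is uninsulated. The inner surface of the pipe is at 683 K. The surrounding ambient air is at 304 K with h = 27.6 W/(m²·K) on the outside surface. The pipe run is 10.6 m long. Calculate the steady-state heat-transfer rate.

Q ≈ 80500 W

Radial resistances (cylindrical: R_cond = ln(r_o/r_i)/(2πkL), R_conv = 1/(h·2πrL)):
R_cast iron pipe wall = ln(115.9/110)/(2π×51.8×10.6) = 1.514×10^-5 K/W
R_outer film = 1/(h_o·2πr_oL) = 1/(27.6×2π×0.1159×10.6) = 0.004694 K/W
R_total = 0.004709 K/W
Q = ΔT/R_total = 379/0.004709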